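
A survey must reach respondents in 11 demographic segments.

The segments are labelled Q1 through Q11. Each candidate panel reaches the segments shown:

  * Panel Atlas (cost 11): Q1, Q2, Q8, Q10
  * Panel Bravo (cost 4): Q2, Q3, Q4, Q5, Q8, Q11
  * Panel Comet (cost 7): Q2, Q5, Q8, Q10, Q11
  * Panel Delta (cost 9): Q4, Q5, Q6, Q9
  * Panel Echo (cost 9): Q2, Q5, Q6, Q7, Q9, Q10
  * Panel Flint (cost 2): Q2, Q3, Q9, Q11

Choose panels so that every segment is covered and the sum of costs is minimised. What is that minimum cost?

Atlas, Bravo, Echo together cover every segment (Atlas ∪ Bravo ∪ Echo = {Q1, Q2, Q3, Q4, Q5, Q6, Q7, Q8, Q9, Q10, Q11}); total cost 11 + 4 + 9 = 24.
The greedy pick Flint, Bravo, Echo, Atlas costs 26; no covering selection beats 24.

24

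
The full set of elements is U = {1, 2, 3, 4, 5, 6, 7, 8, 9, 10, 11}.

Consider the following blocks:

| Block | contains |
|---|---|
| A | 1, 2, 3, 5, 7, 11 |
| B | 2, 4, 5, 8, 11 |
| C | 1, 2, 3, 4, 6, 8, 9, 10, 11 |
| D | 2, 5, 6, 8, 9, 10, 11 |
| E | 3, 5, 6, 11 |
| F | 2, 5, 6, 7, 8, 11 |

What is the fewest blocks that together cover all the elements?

Take {A, C}. Their union is {1, 2, 3, 4, 5, 6, 7, 8, 9, 10, 11}, which is all 11 elements.
No single block has all 11 elements (the largest, C, has 9), so 2 is optimal.

2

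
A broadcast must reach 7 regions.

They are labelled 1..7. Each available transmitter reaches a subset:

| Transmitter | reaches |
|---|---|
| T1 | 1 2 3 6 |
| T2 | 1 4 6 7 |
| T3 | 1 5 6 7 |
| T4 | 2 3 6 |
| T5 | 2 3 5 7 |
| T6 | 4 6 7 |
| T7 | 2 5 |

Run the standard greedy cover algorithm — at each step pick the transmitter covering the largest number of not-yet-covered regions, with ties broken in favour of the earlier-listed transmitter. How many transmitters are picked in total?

3

Greedy: pick T1 (covers 4 new) → pick T2 (covers 2 new) → pick T3 (covers 1 new). Total picks: 3.
(The true minimum cover uses only 2 transmitters, so greedy is not optimal here.)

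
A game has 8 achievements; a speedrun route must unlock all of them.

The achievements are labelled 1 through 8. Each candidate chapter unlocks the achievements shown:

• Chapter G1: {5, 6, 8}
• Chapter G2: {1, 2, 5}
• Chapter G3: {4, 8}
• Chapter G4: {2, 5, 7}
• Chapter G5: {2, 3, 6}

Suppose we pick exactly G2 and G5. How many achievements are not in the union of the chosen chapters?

Union of G2, G5 = {1, 2, 3, 5, 6}.
Not covered: 4, 7, 8 — 3 achievements.

3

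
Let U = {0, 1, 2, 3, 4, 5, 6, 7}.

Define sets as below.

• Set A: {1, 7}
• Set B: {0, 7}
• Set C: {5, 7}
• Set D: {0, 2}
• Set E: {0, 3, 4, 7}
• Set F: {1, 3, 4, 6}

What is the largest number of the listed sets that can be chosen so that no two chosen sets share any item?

C, D, F are pairwise disjoint (C={5,7}; D={0,2}; F={1,3,4,6}).
Every remaining set overlaps one of these, and no 4 of the listed sets are pairwise disjoint, so 3 is the maximum.

3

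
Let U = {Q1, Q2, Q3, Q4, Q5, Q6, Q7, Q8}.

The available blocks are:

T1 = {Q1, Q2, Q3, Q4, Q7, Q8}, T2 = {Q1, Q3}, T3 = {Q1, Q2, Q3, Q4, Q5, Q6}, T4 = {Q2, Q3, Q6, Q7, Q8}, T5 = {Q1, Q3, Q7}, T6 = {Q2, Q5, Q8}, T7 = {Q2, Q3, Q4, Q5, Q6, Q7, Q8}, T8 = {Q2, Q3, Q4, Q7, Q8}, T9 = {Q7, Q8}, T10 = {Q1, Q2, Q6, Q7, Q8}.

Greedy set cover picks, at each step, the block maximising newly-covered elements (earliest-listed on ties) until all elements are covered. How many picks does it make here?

2

Greedy: pick T7 (covers 7 new) → pick T1 (covers 1 new). Total picks: 2.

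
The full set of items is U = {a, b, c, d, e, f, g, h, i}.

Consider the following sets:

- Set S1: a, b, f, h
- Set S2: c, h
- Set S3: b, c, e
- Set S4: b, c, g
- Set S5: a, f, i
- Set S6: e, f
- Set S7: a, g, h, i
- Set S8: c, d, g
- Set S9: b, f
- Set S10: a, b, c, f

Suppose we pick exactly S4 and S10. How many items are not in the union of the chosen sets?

Union of S4, S10 = {a, b, c, f, g}.
Not covered: d, e, h, i — 4 items.

4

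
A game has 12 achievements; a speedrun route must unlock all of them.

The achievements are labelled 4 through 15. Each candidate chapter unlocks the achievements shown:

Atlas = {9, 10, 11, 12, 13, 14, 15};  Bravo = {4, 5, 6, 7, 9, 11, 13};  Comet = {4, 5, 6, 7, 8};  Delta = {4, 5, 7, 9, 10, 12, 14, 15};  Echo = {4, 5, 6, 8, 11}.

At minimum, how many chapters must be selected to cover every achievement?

Atlas and Comet together: Atlas ∪ Comet = {4, 5, 6, 7, 8, 9, 10, 11, 12, 13, 14, 15} — every achievement is covered.
No single chapter has all 12 achievements (the largest, Delta, has 8), so 2 is optimal.

2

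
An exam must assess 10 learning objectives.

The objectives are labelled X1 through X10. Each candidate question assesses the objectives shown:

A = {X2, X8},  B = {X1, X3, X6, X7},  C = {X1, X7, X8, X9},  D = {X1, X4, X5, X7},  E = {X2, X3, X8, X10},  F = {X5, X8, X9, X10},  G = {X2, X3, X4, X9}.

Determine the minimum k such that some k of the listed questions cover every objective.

B and F and G together: B ∪ F ∪ G = {X1, X2, X3, X4, X5, X6, X7, X8, X9, X10} — every objective is covered.
Each question has at most 4 objectives, and 2·4 = 8 < 10 — so at least 3 questions are needed, and 3 is optimal.

3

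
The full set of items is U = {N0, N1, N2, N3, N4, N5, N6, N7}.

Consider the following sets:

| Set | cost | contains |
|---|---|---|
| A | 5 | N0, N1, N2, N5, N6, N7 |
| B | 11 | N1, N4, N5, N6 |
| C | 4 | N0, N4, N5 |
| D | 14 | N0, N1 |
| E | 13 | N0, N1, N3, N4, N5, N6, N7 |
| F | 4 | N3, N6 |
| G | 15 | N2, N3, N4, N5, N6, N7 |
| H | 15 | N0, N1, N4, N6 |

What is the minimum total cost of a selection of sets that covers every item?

13

A, C, F together cover every item (A ∪ C ∪ F = {N0, N1, N2, N3, N4, N5, N6, N7}); total cost 5 + 4 + 4 = 13.
No covering selection has total cost below 13.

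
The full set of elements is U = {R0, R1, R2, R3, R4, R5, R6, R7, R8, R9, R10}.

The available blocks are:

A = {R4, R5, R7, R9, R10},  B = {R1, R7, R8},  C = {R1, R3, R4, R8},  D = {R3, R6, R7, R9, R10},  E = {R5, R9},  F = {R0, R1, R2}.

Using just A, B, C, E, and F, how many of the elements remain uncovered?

1

Union of A, B, C, E, F = {R0, R1, R2, R3, R4, R5, R7, R8, R9, R10}.
Not covered: R6 — 1 element.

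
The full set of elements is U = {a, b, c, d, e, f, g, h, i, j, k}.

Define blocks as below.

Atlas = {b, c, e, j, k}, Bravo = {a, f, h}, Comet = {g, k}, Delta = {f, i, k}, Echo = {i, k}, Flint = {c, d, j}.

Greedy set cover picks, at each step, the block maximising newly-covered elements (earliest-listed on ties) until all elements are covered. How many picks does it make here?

5

Greedy: pick Atlas (covers 5 new) → pick Bravo (covers 3 new) → pick Comet (covers 1 new) → pick Delta (covers 1 new) → pick Flint (covers 1 new). Total picks: 5.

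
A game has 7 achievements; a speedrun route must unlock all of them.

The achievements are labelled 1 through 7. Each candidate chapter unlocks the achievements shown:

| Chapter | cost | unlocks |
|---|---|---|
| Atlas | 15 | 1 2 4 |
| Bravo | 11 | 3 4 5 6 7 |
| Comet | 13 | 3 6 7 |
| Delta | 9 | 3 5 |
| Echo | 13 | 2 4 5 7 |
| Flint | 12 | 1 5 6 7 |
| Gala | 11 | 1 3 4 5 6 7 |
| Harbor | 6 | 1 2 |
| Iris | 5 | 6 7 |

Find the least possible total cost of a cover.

17

Gala, Harbor together cover every achievement (Gala ∪ Harbor = {1, 2, 3, 4, 5, 6, 7}); total cost 11 + 6 = 17.
No covering selection has total cost below 17.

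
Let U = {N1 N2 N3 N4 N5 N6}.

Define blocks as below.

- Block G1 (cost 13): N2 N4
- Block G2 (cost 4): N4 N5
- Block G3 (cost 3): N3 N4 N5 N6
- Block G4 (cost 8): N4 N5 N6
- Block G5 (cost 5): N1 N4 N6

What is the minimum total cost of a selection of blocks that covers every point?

21

G1, G3, G5 together cover every point (G1 ∪ G3 ∪ G5 = {N1, N2, N3, N4, N5, N6}); total cost 13 + 3 + 5 = 21.
No covering selection has total cost below 21.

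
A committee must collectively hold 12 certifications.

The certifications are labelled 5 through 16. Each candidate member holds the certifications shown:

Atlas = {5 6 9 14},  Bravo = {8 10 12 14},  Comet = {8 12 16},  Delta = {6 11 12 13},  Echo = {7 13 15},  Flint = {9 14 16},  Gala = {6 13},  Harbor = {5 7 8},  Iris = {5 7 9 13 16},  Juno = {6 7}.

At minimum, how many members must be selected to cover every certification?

Take {Bravo, Delta, Echo, Iris}. Their union is {5, 6, 7, 8, 9, 10, 11, 12, 13, 14, 15, 16}, which is all 12 certifications.
Only Echo contains 15, so Echo is forced; the remaining 9 certifications need at least 3 more members (each remaining member adds at most 4) — so at least 4 members are needed, and 4 is optimal.

4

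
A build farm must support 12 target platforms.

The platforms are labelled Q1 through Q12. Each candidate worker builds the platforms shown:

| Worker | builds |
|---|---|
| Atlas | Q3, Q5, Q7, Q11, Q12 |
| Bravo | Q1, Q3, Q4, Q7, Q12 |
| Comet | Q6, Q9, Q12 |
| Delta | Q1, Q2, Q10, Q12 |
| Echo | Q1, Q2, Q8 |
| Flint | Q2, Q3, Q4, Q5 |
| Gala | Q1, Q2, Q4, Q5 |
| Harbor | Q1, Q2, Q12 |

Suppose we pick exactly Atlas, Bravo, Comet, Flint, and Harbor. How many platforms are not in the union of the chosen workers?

Union of Atlas, Bravo, Comet, Flint, Harbor = {Q1, Q2, Q3, Q4, Q5, Q6, Q7, Q9, Q11, Q12}.
Not covered: Q8, Q10 — 2 platforms.

2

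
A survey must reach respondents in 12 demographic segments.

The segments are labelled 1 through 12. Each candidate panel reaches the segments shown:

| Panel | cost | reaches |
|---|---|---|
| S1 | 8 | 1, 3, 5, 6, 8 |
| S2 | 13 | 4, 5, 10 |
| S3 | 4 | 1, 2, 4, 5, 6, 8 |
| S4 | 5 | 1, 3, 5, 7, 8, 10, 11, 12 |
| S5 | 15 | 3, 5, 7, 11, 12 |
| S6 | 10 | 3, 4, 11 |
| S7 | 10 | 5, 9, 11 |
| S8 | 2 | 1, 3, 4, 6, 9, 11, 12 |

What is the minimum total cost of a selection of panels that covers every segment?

11

S3, S4, S8 together cover every segment (S3 ∪ S4 ∪ S8 = {1, 2, 3, 4, 5, 6, 7, 8, 9, 10, 11, 12}); total cost 4 + 5 + 2 = 11.
No covering selection has total cost below 11.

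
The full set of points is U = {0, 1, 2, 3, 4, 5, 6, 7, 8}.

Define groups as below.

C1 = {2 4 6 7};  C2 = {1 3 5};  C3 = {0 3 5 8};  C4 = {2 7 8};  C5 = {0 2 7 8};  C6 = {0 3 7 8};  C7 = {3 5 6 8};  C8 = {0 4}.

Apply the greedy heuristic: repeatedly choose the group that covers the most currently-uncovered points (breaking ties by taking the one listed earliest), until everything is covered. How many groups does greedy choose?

3

Greedy: pick C1 (covers 4 new) → pick C3 (covers 4 new) → pick C2 (covers 1 new). Total picks: 3.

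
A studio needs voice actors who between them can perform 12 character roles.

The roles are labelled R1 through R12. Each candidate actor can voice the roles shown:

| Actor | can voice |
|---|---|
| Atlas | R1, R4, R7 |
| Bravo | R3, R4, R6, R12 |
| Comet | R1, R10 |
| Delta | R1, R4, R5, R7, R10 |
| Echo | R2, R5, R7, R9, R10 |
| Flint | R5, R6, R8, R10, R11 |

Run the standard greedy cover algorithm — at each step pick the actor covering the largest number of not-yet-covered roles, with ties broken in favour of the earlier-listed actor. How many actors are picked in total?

4

Greedy: pick Delta (covers 5 new) → pick Bravo (covers 3 new) → pick Echo (covers 2 new) → pick Flint (covers 2 new). Total picks: 4.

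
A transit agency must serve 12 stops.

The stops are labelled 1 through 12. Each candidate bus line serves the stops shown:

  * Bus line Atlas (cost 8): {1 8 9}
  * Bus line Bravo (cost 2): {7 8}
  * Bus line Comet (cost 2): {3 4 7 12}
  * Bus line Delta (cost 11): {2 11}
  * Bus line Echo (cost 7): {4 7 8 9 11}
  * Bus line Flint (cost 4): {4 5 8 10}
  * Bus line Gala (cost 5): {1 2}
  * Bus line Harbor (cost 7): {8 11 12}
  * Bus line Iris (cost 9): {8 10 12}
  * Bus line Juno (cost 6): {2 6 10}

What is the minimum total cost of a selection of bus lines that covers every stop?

24

Comet, Echo, Flint, Gala, Juno together cover every stop (Comet ∪ Echo ∪ Flint ∪ Gala ∪ Juno = {1, 2, 3, 4, 5, 6, 7, 8, 9, 10, 11, 12}); total cost 2 + 7 + 4 + 5 + 6 = 24.
No covering selection has total cost below 24.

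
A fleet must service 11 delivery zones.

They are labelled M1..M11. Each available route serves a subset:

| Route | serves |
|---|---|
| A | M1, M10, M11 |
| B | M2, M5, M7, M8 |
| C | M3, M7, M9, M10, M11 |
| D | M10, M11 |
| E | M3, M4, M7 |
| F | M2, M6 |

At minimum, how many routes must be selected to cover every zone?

5

A and B and C and E and F together: A ∪ B ∪ C ∪ E ∪ F = {M1, M2, M3, M4, M5, M6, M7, M8, M9, M10, M11} — every zone is covered.
No 4 of the 6 routes cover everything (all 15 combinations miss at least one zone), so 5 is optimal.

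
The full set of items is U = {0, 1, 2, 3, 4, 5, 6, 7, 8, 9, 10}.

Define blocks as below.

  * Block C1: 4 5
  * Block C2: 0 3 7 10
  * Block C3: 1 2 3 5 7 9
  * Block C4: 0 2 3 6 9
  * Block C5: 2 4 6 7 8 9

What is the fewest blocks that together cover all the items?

3

C2 and C3 and C5 together: C2 ∪ C3 ∪ C5 = {0, 1, 2, 3, 4, 5, 6, 7, 8, 9, 10} — every item is covered.
Only C3 contains 1, so C3 is forced; the remaining 5 items need at least 2 more blocks (each remaining block adds at most 3) — so at least 3 blocks are needed, and 3 is optimal.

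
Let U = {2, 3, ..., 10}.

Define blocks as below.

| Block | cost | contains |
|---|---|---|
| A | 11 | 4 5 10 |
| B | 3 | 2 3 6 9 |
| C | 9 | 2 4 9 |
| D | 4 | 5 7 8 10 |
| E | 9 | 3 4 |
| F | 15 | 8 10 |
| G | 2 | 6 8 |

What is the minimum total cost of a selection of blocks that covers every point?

16

B, C, D together cover every point (B ∪ C ∪ D = {2, 3, 4, 5, 6, 7, 8, 9, 10}); total cost 3 + 9 + 4 = 16.
No covering selection has total cost below 16.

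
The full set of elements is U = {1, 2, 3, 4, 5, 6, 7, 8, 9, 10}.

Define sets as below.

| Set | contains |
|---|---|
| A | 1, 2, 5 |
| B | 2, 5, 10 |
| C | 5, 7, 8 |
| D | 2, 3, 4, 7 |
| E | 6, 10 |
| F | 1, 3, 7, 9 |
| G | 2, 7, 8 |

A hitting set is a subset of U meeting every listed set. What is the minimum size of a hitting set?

3

H = {5, 7, 10} meets every set (each contains at least one member of H), and |H| = 3.
No choice of 2 elements meets every set, so 3 is the minimum.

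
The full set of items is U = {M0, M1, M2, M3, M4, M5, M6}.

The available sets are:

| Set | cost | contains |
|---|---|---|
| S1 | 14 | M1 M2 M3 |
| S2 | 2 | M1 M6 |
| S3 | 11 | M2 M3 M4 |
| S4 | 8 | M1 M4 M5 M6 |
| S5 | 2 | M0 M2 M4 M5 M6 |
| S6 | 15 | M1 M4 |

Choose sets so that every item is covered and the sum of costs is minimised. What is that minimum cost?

S2, S3, S5 together cover every item (S2 ∪ S3 ∪ S5 = {M0, M1, M2, M3, M4, M5, M6}); total cost 2 + 11 + 2 = 15.
No covering selection has total cost below 15.

15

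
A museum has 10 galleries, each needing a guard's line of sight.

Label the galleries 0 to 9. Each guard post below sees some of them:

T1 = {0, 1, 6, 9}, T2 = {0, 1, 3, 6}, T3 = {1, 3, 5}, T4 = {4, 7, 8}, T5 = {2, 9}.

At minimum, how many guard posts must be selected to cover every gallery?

Take {T2, T3, T4, T5}. Their union is {0, 1, 2, 3, 4, 5, 6, 7, 8, 9}, which is all 10 galleries.
Only T3 contains 5, so T3 is forced; the remaining 7 galleries need at least 3 more guard posts (each remaining guard post adds at most 3) — so at least 4 guard posts are needed, and 4 is optimal.

4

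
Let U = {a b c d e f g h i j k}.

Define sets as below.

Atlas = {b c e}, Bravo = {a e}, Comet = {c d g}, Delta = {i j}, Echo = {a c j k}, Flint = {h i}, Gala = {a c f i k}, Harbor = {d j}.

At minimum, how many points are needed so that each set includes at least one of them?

Take T = {c, d, e, i}. Each listed set contains at least one of these, so T is a hitting set of size 4.
No choice of 3 points meets every set, so 4 is the minimum.

4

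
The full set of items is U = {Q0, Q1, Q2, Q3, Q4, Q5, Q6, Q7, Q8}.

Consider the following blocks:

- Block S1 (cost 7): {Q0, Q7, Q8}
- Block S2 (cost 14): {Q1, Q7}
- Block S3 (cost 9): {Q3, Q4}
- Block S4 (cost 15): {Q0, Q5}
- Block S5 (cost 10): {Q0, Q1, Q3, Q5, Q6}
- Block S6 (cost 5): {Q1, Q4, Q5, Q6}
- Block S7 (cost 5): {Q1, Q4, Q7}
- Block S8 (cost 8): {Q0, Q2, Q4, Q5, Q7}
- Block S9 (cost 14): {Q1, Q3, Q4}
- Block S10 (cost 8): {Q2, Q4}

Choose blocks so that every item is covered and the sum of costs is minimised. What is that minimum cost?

S1, S5, S8 together cover every item (S1 ∪ S5 ∪ S8 = {Q0, Q1, Q2, Q3, Q4, Q5, Q6, Q7, Q8}); total cost 7 + 10 + 8 = 25.
The greedy pick S6, S1, S8, S3 costs 29; no covering selection beats 25.

25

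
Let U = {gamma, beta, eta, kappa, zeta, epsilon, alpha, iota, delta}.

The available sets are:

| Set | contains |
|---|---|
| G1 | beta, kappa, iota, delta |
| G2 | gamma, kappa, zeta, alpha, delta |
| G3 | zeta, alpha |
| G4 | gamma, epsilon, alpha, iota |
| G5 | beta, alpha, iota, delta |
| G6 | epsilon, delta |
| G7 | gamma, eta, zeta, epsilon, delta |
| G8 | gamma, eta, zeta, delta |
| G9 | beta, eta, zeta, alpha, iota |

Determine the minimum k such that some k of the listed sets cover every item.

3

Take {G2, G4, G9}. Their union is {gamma, beta, eta, kappa, zeta, epsilon, alpha, iota, delta}, which is all 9 items.
No 2 of the 9 sets cover everything (all 36 combinations miss at least one item), so 3 is optimal.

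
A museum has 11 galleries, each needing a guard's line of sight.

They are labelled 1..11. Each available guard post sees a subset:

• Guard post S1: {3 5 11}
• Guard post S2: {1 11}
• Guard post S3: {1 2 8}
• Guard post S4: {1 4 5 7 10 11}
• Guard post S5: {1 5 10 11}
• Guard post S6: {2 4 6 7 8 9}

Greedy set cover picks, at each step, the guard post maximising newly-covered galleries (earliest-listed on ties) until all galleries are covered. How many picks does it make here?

3

Greedy: pick S4 (covers 6 new) → pick S6 (covers 4 new) → pick S1 (covers 1 new). Total picks: 3.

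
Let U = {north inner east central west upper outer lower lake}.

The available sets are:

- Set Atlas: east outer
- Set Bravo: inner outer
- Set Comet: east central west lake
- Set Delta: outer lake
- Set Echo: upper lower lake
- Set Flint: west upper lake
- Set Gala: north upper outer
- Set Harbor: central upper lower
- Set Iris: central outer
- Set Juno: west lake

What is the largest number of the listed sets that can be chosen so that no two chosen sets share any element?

3

Atlas, Harbor, Juno are pairwise disjoint (Atlas={east,outer}; Harbor={central,upper,lower}; Juno={west,lake}).
Every remaining set overlaps one of these, and no 4 of the listed sets are pairwise disjoint, so 3 is the maximum.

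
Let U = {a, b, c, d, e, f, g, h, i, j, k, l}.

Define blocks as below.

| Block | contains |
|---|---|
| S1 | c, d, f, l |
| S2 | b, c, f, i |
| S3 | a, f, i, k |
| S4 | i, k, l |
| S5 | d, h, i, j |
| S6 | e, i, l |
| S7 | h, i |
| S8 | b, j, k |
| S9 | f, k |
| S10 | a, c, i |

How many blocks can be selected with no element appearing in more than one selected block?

3

S1, S7, S8 are pairwise disjoint (S1={c,d,f,l}; S7={h,i}; S8={b,j,k}).
Every remaining block overlaps one of these, and no 4 of the listed blocks are pairwise disjoint, so 3 is the maximum.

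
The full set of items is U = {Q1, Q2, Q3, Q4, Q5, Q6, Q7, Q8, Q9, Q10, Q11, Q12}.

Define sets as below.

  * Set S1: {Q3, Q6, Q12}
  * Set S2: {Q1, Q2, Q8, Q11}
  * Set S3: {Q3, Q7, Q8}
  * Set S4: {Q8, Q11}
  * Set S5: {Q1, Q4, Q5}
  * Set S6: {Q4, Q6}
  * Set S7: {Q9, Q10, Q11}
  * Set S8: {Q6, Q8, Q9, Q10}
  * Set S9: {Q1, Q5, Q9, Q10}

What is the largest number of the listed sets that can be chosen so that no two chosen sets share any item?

3

S4, S6, S9 are pairwise disjoint (S4={Q8,Q11}; S6={Q4,Q6}; S9={Q1,Q5,Q9,Q10}).
Every remaining set overlaps one of these, and no 4 of the listed sets are pairwise disjoint, so 3 is the maximum.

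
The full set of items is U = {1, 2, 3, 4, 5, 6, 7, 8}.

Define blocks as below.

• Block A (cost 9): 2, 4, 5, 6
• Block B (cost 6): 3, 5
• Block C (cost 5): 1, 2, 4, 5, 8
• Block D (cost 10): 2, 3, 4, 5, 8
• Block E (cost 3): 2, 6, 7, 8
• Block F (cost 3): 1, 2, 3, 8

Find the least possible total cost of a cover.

11

C, E, F together cover every item (C ∪ E ∪ F = {1, 2, 3, 4, 5, 6, 7, 8}); total cost 5 + 3 + 3 = 11.
No covering selection has total cost below 11.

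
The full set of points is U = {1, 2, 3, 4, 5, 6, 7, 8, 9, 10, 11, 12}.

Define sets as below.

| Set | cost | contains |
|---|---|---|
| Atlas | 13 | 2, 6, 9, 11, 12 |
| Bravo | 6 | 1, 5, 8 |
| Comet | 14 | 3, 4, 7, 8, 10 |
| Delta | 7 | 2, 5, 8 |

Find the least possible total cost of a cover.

33

Atlas, Bravo, Comet together cover every point (Atlas ∪ Bravo ∪ Comet = {1, 2, 3, 4, 5, 6, 7, 8, 9, 10, 11, 12}); total cost 13 + 6 + 14 = 33.
No covering selection has total cost below 33.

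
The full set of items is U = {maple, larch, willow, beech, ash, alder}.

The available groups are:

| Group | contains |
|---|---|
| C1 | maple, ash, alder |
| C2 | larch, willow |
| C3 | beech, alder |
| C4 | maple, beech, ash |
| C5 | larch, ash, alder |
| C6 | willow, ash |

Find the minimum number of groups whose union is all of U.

Take {C1, C2, C4}. Their union is {maple, larch, willow, beech, ash, alder}, which is all 6 items.
No 2 of the 6 groups cover everything (all 15 combinations miss at least one item), so 3 is optimal.

3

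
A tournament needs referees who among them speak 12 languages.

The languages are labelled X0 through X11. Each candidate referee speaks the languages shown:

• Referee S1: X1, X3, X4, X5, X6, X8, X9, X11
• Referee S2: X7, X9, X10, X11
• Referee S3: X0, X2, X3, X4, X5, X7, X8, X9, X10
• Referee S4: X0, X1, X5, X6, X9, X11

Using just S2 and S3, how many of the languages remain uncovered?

2

Union of S2, S3 = {X0, X2, X3, X4, X5, X7, X8, X9, X10, X11}.
Not covered: X1, X6 — 2 languages.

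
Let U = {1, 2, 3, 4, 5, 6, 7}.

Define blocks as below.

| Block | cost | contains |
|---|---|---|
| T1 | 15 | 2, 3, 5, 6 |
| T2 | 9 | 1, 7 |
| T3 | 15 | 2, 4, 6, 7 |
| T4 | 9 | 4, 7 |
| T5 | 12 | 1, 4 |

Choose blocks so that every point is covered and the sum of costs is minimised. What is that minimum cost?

33

T1, T2, T4 together cover every point (T1 ∪ T2 ∪ T4 = {1, 2, 3, 4, 5, 6, 7}); total cost 15 + 9 + 9 = 33.
No covering selection has total cost below 33.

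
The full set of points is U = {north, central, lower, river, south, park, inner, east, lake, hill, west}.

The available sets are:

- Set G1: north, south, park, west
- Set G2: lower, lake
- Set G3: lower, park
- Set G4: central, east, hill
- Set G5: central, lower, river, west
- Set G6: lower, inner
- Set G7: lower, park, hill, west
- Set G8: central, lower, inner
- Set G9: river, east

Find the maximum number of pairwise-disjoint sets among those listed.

3

G1, G4, G6 are pairwise disjoint (G1={north,south,park,west}; G4={central,east,hill}; G6={lower,inner}).
Every remaining set overlaps one of these, and no 4 of the listed sets are pairwise disjoint, so 3 is the maximum.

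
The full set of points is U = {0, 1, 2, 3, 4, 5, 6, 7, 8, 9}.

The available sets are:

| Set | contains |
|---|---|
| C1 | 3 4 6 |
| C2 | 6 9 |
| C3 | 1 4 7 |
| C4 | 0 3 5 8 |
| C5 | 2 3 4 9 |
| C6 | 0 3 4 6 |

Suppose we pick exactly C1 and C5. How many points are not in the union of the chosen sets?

Union of C1, C5 = {2, 3, 4, 6, 9}.
Not covered: 0, 1, 5, 7, 8 — 5 points.

5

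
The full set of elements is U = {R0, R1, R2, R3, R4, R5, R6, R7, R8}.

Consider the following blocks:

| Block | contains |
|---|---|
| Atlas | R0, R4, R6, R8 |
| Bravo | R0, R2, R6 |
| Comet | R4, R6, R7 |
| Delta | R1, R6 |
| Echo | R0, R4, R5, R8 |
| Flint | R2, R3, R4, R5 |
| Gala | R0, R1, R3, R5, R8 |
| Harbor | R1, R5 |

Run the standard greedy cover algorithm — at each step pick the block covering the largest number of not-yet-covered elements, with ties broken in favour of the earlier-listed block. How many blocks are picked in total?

Greedy: pick Gala (covers 5 new) → pick Comet (covers 3 new) → pick Bravo (covers 1 new). Total picks: 3.

3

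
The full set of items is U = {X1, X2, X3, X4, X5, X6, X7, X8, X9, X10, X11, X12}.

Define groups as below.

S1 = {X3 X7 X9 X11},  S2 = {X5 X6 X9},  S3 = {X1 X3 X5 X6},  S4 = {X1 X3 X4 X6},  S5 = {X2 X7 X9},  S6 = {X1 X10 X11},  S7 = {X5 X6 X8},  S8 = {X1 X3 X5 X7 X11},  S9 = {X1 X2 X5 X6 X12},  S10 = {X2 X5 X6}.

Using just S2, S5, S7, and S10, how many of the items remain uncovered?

Union of S2, S5, S7, S10 = {X2, X5, X6, X7, X8, X9}.
Not covered: X1, X3, X4, X10, X11, X12 — 6 items.

6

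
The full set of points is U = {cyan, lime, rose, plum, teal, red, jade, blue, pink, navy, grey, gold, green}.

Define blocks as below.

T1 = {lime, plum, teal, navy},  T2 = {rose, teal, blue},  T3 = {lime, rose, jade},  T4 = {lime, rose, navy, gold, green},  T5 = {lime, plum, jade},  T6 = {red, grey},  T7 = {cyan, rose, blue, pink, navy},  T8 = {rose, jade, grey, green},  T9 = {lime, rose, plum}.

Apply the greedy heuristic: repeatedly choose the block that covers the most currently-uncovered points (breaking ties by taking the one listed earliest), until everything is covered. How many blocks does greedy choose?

Greedy: pick T4 (covers 5 new) → pick T7 (covers 3 new) → pick T1 (covers 2 new) → pick T6 (covers 2 new) → pick T3 (covers 1 new). Total picks: 5.

5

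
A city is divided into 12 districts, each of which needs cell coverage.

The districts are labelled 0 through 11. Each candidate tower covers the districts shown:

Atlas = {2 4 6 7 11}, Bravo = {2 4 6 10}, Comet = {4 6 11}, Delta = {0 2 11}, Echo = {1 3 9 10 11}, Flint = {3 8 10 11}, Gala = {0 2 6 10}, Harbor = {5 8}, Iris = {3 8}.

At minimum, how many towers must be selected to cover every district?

Take {Atlas, Echo, Gala, Harbor}. Their union is {0, 1, 2, 3, 4, 5, 6, 7, 8, 9, 10, 11}, which is all 12 districts.
No 3 of the 9 towers cover everything (all 84 combinations miss at least one district), so 4 is optimal.

4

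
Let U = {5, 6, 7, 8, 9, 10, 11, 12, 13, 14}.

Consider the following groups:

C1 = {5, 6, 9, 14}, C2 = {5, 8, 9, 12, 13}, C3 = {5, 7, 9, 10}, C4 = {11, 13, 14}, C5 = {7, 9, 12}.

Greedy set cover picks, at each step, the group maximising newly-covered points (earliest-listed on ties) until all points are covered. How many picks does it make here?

4

Greedy: pick C2 (covers 5 new) → pick C1 (covers 2 new) → pick C3 (covers 2 new) → pick C4 (covers 1 new). Total picks: 4.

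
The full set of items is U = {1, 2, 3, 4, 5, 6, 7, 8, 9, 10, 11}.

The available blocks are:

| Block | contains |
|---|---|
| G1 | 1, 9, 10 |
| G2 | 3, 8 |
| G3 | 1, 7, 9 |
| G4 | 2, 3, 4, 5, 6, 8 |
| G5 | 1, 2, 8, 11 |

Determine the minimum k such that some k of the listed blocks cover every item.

4

G1, G3, G4, and G5 cover everything between them: the union {1, 2, 3, 4, 5, 6, 7, 8, 9, 10, 11} is all of U.
No 3 of the 5 blocks cover everything (all 10 combinations miss at least one item), so 4 is optimal.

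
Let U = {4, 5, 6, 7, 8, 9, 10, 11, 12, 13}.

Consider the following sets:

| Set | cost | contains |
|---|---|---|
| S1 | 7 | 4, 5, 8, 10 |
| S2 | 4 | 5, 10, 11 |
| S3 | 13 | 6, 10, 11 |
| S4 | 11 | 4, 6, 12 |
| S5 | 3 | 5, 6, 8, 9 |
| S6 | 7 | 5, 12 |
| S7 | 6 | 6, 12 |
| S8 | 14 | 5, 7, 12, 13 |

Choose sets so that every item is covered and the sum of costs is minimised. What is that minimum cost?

28

S1, S2, S5, S8 together cover every item (S1 ∪ S2 ∪ S5 ∪ S8 = {4, 5, 6, 7, 8, 9, 10, 11, 12, 13}); total cost 7 + 4 + 3 + 14 = 28.
No covering selection has total cost below 28.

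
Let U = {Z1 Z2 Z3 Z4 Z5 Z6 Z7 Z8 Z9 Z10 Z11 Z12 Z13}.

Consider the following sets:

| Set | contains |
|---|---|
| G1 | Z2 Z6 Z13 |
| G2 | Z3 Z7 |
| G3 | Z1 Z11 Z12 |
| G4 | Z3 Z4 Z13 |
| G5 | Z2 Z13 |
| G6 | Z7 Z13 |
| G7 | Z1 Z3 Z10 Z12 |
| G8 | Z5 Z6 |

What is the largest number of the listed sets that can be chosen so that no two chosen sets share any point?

G2, G3, G5, G8 are pairwise disjoint (G2={Z3,Z7}; G3={Z1,Z11,Z12}; G5={Z2,Z13}; G8={Z5,Z6}).
Every remaining set overlaps one of these, and no 5 of the listed sets are pairwise disjoint, so 4 is the maximum.

4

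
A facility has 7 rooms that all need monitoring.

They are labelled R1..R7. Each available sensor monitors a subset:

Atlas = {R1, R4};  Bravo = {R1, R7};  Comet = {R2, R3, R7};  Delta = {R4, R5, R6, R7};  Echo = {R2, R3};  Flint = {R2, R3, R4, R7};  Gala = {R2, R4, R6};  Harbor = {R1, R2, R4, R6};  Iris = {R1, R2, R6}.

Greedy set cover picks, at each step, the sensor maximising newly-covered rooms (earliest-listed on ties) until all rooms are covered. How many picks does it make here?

3

Greedy: pick Delta (covers 4 new) → pick Comet (covers 2 new) → pick Atlas (covers 1 new). Total picks: 3.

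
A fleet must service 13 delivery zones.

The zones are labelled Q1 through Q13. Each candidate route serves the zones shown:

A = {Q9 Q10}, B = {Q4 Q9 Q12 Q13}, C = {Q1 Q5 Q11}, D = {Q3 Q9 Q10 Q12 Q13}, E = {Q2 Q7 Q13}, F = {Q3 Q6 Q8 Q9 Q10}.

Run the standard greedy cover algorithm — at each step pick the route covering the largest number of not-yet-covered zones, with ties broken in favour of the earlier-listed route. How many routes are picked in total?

5

Greedy: pick D (covers 5 new) → pick C (covers 3 new) → pick E (covers 2 new) → pick F (covers 2 new) → pick B (covers 1 new). Total picks: 5.
(The true minimum cover uses only 4 routes, so greedy is not optimal here.)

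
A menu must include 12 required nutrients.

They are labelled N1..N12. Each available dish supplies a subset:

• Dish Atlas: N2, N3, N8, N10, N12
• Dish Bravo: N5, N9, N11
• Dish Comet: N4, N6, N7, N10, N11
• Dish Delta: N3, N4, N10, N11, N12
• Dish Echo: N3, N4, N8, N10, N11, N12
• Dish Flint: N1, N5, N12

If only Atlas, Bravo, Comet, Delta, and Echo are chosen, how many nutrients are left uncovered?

Union of Atlas, Bravo, Comet, Delta, Echo = {N2, N3, N4, N5, N6, N7, N8, N9, N10, N11, N12}.
Not covered: N1 — 1 nutrient.

1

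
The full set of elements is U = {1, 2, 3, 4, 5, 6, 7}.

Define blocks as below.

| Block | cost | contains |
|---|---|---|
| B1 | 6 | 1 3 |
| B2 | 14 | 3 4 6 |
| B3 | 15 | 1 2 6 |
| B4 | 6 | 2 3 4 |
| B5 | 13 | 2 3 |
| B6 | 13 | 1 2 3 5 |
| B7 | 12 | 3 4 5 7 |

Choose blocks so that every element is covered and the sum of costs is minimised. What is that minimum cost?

27

B3, B7 together cover every element (B3 ∪ B7 = {1, 2, 3, 4, 5, 6, 7}); total cost 15 + 12 = 27.
The greedy pick B4, B1, B7, B2 costs 38; no covering selection beats 27.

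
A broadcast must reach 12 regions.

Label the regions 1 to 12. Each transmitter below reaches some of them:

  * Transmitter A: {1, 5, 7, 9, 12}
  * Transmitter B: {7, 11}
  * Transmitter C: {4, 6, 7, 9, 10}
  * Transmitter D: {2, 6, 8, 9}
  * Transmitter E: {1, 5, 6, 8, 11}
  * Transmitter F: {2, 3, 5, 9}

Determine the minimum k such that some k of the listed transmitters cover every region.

Take {A, C, E, F}. Their union is {1, 2, 3, 4, 5, 6, 7, 8, 9, 10, 11, 12}, which is all 12 regions.
Only A contains 12, so A is forced; the remaining 7 regions need at least 3 more transmitters (each remaining transmitter adds at most 3) — so at least 4 transmitters are needed, and 4 is optimal.

4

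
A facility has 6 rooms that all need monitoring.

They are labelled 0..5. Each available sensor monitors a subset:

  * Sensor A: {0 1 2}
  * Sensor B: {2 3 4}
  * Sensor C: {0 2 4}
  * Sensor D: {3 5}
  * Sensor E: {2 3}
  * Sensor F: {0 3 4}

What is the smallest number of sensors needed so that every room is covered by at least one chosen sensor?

A and B and D together: A ∪ B ∪ D = {0, 1, 2, 3, 4, 5} — every room is covered.
Only A contains 1, so A is forced; the remaining 3 rooms need at least 2 more sensors (each remaining sensor adds at most 2) — so at least 3 sensors are needed, and 3 is optimal.

3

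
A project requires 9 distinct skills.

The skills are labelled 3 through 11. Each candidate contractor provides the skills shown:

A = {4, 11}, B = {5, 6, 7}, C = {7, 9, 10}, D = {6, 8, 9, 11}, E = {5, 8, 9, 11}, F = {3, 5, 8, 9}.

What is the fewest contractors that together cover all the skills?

A and B and C and F together: A ∪ B ∪ C ∪ F = {3, 4, 5, 6, 7, 8, 9, 10, 11} — every skill is covered.
Only F contains 3, so F is forced; the remaining 5 skills need at least 3 more contractors (each remaining contractor adds at most 2) — so at least 4 contractors are needed, and 4 is optimal.

4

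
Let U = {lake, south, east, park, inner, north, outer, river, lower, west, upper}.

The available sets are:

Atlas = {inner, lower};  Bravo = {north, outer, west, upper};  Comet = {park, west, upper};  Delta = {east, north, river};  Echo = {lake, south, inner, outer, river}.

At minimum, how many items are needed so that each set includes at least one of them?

3

Take H = {river, lower, west}. Each listed set contains at least one of these, so H is a hitting set of size 3.
The sets Atlas, Comet, Delta are pairwise disjoint, so any hitting set needs a separate item for each — at least 3. Hence 3 is optimal.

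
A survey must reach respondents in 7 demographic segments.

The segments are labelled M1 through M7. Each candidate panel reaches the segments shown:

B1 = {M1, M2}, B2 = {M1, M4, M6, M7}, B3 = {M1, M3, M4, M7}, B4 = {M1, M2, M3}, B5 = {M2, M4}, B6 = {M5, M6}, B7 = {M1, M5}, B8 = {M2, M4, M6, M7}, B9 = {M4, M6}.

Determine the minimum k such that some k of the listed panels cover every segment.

Take {B2, B4, B7}. Their union is {M1, M2, M3, M4, M5, M6, M7}, which is all 7 segments.
No 2 of the 9 panels cover everything (all 36 combinations miss at least one segment), so 3 is optimal.

3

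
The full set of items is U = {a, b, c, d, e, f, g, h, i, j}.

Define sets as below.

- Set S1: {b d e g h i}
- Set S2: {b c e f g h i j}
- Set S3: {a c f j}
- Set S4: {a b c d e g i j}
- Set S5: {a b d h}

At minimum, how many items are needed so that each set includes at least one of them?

2

The 2 items {c, h} hit every set.
The sets S1, S3 are pairwise disjoint, so any hitting set needs a separate item for each — at least 2. Hence 2 is optimal.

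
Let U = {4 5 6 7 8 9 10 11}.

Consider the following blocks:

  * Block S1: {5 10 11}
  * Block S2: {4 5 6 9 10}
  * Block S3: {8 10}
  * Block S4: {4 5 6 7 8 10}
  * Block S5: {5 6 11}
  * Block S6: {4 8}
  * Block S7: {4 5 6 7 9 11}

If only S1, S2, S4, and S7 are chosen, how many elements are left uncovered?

0

Union of S1, S2, S4, S7 = {4, 5, 6, 7, 8, 9, 10, 11} — that's every element, so 0 are uncovered.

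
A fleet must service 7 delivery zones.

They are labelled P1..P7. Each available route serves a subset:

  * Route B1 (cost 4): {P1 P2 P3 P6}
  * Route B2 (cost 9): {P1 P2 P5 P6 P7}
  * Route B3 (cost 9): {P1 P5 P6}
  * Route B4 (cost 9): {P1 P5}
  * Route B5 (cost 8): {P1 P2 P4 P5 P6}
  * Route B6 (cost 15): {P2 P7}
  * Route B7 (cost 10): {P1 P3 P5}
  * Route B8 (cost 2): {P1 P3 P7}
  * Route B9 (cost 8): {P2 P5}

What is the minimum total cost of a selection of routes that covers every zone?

10

B5, B8 together cover every zone (B5 ∪ B8 = {P1, P2, P3, P4, P5, P6, P7}); total cost 8 + 2 = 10.
The greedy pick B8, B1, B5 costs 14; no covering selection beats 10.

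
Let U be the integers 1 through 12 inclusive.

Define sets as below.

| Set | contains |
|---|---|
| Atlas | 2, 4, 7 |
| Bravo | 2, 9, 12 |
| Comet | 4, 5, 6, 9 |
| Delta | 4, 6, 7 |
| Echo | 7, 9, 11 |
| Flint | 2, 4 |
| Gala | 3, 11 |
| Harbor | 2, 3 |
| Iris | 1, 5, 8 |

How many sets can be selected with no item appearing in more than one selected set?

4

Bravo, Delta, Gala, Iris are pairwise disjoint (Bravo={2,9,12}; Delta={4,6,7}; Gala={3,11}; Iris={1,5,8}).
Every remaining set overlaps one of these, and no 5 of the listed sets are pairwise disjoint, so 4 is the maximum.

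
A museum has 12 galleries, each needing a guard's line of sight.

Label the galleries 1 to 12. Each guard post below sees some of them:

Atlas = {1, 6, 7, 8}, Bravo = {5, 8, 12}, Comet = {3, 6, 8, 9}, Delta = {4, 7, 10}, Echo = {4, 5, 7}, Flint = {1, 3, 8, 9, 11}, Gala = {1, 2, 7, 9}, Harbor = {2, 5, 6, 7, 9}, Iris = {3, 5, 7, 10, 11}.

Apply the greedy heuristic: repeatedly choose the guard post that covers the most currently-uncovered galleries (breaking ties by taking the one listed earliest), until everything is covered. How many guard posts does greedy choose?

Greedy: pick Flint (covers 5 new) → pick Harbor (covers 4 new) → pick Delta (covers 2 new) → pick Bravo (covers 1 new). Total picks: 4.

4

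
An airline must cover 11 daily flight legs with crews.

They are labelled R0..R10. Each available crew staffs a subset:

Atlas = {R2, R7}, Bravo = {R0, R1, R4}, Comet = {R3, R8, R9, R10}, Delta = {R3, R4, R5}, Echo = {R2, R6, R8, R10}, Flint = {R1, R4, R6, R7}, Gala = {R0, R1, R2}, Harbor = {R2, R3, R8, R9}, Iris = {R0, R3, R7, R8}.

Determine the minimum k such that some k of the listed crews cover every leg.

Take {Comet, Delta, Flint, Gala}. Their union is {R0, R1, R2, R3, R4, R5, R6, R7, R8, R9, R10}, which is all 11 legs.
No 3 of the 9 crews cover everything (all 84 combinations miss at least one leg), so 4 is optimal.

4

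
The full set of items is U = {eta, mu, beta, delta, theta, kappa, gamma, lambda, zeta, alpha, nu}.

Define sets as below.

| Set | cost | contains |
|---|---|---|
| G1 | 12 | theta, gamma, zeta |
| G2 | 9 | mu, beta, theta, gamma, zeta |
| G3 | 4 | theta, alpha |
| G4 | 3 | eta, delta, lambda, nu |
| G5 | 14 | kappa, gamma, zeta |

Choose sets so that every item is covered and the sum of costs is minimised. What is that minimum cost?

G2, G3, G4, G5 together cover every item (G2 ∪ G3 ∪ G4 ∪ G5 = {eta, mu, beta, delta, theta, kappa, gamma, lambda, zeta, alpha, nu}); total cost 9 + 4 + 3 + 14 = 30.
No covering selection has total cost below 30.

30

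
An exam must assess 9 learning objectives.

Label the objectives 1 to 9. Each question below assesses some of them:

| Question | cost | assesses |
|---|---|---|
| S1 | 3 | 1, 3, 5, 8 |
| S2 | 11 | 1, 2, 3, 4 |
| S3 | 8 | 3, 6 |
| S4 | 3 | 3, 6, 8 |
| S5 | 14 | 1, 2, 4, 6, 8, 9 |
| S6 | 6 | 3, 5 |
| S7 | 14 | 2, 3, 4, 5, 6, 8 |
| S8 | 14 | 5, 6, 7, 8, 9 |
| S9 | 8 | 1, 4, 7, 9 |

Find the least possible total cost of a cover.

22

S7, S9 together cover every objective (S7 ∪ S9 = {1, 2, 3, 4, 5, 6, 7, 8, 9}); total cost 14 + 8 = 22.
The greedy pick S1, S9, S4, S2 costs 25; no covering selection beats 22.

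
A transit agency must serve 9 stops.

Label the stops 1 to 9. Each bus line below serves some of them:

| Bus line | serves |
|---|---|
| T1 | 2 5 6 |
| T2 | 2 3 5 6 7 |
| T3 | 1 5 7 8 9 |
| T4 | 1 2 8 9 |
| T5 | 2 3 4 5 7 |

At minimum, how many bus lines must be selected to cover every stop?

Take {T2, T3, T5}. Their union is {1, 2, 3, 4, 5, 6, 7, 8, 9}, which is all 9 stops.
Only T5 contains 4, so T5 is forced; the remaining 4 stops need at least 2 more bus lines (each remaining bus line adds at most 3) — so at least 3 bus lines are needed, and 3 is optimal.

3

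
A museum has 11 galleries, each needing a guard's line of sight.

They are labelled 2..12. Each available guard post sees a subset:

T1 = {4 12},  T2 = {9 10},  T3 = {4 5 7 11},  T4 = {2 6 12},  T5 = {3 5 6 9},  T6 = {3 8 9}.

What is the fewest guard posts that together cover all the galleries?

4

Take {T2, T3, T4, T6}. Their union is {2, 3, 4, 5, 6, 7, 8, 9, 10, 11, 12}, which is all 11 galleries.
Only T3 contains 7, so T3 is forced; the remaining 7 galleries need at least 3 more guard posts (each remaining guard post adds at most 3) — so at least 4 guard posts are needed, and 4 is optimal.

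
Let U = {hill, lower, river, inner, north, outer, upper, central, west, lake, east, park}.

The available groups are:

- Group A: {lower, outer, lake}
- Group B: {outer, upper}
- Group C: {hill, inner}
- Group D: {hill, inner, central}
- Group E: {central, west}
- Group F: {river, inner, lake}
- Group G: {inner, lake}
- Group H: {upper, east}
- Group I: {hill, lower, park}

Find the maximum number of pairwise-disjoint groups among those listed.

4

A, C, E, H are pairwise disjoint (A={lower,outer,lake}; C={hill,inner}; E={central,west}; H={upper,east}).
Every remaining group overlaps one of these, and no 5 of the listed groups are pairwise disjoint, so 4 is the maximum.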